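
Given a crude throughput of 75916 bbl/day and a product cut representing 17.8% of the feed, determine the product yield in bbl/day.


Crude throughput = 75916 bbl/day
Fraction yield = 17.8%
yield = throughput * fraction / 100
yield = 75916 * 17.8 / 100 = 13513.048

13513.048 bbl/day


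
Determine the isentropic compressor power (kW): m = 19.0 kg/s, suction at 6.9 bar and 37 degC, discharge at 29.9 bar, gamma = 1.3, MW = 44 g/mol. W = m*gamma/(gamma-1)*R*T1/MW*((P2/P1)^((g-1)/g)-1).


Isentropic work: W = m*(gamma/(gamma-1))*(R*T1/MW)*((P2/P1)^((gamma-1)/gamma) - 1)
T1 = 37 + 273.15 = 310.15 K
Pressure ratio = 29.9 / 6.9 = 4.33333
Exponent = (1.3 - 1)/1.3 = 0.230769
(P2/P1)^exp - 1 = 4.33333^0.230769 - 1 = 0.40268
W = 19.0 * 1.3 / 0.3 * 8.314 * 310.15 / 44 * 0.40268 = 1943

1943 kW


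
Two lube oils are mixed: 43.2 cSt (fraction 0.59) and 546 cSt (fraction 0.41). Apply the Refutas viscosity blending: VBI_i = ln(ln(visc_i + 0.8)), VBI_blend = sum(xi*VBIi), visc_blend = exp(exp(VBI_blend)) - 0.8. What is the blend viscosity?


Refutas method: VBN_i = 14.534*ln(ln(visc_i + 0.8)) + 10.975, blended linearly by mass fraction; since VBN is linear in VBI_i = ln(ln(visc_i + 0.8)) and the fractions sum to 1, blend VBI directly: visc = exp(exp(VBI_blend)) - 0.8
VBI_1 = ln(ln(43.2 + 0.8)) = 1.33083
VBI_2 = ln(ln(546 + 0.8)) = 1.8412
VBI_blend = 0.59 * 1.33083 + 0.41 * 1.8412 = 1.54008
visc_blend = exp(exp(1.54008)) - 0.8 = 105.4

105.4 cSt


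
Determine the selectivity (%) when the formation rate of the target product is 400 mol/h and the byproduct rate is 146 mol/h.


Selectivity = desired / (desired + undesired) * 100
Total products = 400 + 146 = 546 mol/h
S = 400 / 546 * 100
= 0.7326 * 100
= 73.26 %

73.26 %


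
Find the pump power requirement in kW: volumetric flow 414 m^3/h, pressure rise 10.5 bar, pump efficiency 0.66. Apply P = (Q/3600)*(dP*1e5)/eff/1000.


Q = 414 / 3600 = 0.115 m^3/s
P = 0.115 * (10.5 * 1e5) / 0.66 / 1000 = 183.0

183.0 kW


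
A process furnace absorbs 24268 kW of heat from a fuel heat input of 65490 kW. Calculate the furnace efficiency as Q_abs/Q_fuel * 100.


Furnace efficiency = Q_absorbed / Q_fuel * 100
= 24268 / 65490 * 100 = 37.06

37.06 %


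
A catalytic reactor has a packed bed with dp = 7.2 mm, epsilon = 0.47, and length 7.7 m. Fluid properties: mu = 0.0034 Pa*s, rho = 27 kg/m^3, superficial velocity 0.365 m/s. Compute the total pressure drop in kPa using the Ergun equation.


dp = 7.2 mm = 0.0072 m
Viscous term = 150*0.0034*0.365*(1-0.47)^2 / (0.0072^2*0.47^3) = 9715.3
Inertial term = 1.75*27*0.365^2*(1-0.47) / (0.0072*0.47^3) = 4463.11
dP/L = 9715.3 + 4463.11 = 14178.4 Pa/m
dP = 14178.4 * 7.7 / 1000 = 109.2 kPa

109.2 kPa


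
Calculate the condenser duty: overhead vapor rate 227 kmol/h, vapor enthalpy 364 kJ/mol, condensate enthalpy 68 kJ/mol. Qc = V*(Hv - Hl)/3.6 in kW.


Qc = 227 * (364 - 68) / 3.6 = 227 * 296 / 3.6 = 18660

18660 kW


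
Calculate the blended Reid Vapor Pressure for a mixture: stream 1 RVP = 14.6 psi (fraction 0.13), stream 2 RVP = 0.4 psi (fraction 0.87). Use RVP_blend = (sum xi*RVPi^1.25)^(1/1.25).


Chevron index: RVP_blend = (sum xi*RVPi^1.25)^(1/1.25)
RVP^1.25 terms: 0.13 * 14.6^1.25 + 0.87 * 0.4^1.25 = 3.98684
RVP_blend = 3.98684^(1/1.25) = 3.023

3.023 psi


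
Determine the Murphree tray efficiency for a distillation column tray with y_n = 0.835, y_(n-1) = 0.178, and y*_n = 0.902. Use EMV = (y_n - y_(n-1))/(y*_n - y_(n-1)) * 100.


Murphree vapor efficiency: EMV = (y_n - y_(n-1)) / (y*_n - y_(n-1)) * 100
EMV = (0.835 - 0.178) / (0.902 - 0.178) * 100 = 0.657 / 0.724 * 100 = 90.75

90.75 %


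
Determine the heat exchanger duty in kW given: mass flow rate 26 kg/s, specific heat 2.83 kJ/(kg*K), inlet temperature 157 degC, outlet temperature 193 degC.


Q = m_dot * cp * delta_T
delta_T = 193 - 157 = 36 K
Q = 26 * 2.83 * 36
= 73.58 * 36
= 2648.88 kW

2648.88 kW


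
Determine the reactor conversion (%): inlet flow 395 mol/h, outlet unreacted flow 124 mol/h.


X = (F_in - F_out) / F_in * 100
Moles reacted = 395 - 124 = 271
X = 271 / 395 * 100
= 0.6861 * 100
= 68.61 %

68.61 %


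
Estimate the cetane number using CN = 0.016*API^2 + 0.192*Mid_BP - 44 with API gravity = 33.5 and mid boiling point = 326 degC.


CN = 0.016 * 33.5^2 + 0.192 * 326 - 44
CN = 17.956 + 62.592 - 44 = 36.548

36.548


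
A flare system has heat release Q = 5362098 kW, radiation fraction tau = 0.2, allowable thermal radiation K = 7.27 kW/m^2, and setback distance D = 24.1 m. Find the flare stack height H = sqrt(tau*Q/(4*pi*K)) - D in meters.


tau*Q/(4*pi*K) = 0.2 * 5362098 / (4 * pi * 7.27) = 11738.7
sqrt(11738.7) = 108.345
H = 108.345 - 24.1 = 84.25

84.25 m


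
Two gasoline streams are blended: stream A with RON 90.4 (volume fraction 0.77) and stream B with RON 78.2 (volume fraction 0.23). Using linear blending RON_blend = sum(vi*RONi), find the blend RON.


Linear blending: RON_blend = sum(vi * RONi)
Contribution 1: 0.77 * 90.4 = 69.608
Contribution 2: 0.23 * 78.2 = 17.986
RON_blend = 69.608 + 17.986 = 87.594

87.594


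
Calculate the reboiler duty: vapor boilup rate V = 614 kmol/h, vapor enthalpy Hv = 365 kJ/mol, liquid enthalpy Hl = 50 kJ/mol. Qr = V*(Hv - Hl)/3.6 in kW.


Qr = 614 * (365 - 50) / 3.6 = 614 * 315 / 3.6 = 53720

53720 kW


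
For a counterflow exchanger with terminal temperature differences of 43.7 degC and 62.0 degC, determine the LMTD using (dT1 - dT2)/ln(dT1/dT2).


LMTD = (dT1 - dT2) / ln(dT1/dT2)
= (43.7 - 62.0) / ln(43.7 / 62.0) = -18.3 / -0.349786 = 52.32

52.32 degC


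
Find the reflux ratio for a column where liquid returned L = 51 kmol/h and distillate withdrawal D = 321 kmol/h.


Reflux ratio definition: R = L / D (liquid returned / distillate withdrawn)
L = 51 kmol/h, D = 321 kmol/h
R = 51 / 321 = 0.1589

0.1589


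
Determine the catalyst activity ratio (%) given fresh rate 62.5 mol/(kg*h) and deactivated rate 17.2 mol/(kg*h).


Activity (%) = (rate_used / rate_fresh) * 100
rate_used = 17.2, rate_fresh = 62.5
= (17.2 / 62.5) * 100
= 0.2752 * 100 = 27.52

27.52 %


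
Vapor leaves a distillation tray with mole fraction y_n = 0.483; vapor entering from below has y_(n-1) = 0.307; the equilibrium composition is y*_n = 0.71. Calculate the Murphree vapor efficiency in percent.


Murphree vapor efficiency: EMV = (y_n - y_(n-1)) / (y*_n - y_(n-1)) * 100
EMV = (0.483 - 0.307) / (0.71 - 0.307) * 100 = 0.176 / 0.403 * 100 = 43.67

43.67 %


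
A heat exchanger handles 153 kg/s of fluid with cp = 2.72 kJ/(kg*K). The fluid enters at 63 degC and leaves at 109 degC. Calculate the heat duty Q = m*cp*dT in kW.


Q = m_dot * cp * delta_T
delta_T = 109 - 63 = 46 K
Q = 153 * 2.72 * 46
= 416.16 * 46
= 19143.36 kW

19143.36 kW


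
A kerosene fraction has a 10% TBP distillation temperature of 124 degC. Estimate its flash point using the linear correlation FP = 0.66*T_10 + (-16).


FP = 0.66 * 124 + (-16) = 65.84

65.84 degC


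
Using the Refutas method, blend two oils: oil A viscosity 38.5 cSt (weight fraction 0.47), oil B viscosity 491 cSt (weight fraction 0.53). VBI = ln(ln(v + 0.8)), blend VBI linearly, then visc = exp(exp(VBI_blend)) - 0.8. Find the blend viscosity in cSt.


Refutas method: VBN_i = 14.534*ln(ln(visc_i + 0.8)) + 10.975, blended linearly by mass fraction; since VBN is linear in VBI_i = ln(ln(visc_i + 0.8)) and the fractions sum to 1, blend VBI directly: visc = exp(exp(VBI_blend)) - 0.8
VBI_1 = ln(ln(38.5 + 0.8)) = 1.30053
VBI_2 = ln(ln(491 + 0.8)) = 1.82424
VBI_blend = 0.47 * 1.30053 + 0.53 * 1.82424 = 1.5781
visc_blend = exp(exp(1.5781)) - 0.8 = 126.4

126.4 cSt


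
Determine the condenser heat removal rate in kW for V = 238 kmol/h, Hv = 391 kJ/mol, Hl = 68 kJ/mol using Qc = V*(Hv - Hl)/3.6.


Qc = 238 * (391 - 68) / 3.6 = 238 * 323 / 3.6 = 21350

21350 kW


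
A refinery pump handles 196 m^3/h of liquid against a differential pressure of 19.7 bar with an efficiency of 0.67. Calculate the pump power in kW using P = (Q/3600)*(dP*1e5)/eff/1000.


Q = 196 / 3600 = 0.0544444 m^3/s
P = 0.0544444 * (19.7 * 1e5) / 0.67 / 1000 = 160.1

160.1 kW


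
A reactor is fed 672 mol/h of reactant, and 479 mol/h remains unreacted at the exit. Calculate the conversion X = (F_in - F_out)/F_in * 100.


X = (F_in - F_out) / F_in * 100
Moles reacted = 672 - 479 = 193
X = 193 / 672 * 100
= 0.2872 * 100
= 28.72 %

28.72 %


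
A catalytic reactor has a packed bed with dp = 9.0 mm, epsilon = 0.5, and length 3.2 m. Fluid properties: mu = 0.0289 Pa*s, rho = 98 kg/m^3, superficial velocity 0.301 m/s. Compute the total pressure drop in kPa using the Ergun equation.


dp = 9.0 mm = 0.009 m
Viscous term = 150*0.0289*0.301*(1-0.5)^2 / (0.009^2*0.5^3) = 32218.1
Inertial term = 1.75*98*0.301^2*(1-0.5) / (0.009*0.5^3) = 6905.81
dP/L = 32218.1 + 6905.81 = 39123.9 Pa/m
dP = 39123.9 * 3.2 / 1000 = 125.2 kPa

125.2 kPa


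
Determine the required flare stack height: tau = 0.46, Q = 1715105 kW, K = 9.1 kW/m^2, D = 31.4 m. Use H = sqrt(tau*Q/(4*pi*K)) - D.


tau*Q/(4*pi*K) = 0.46 * 1715105 / (4 * pi * 9.1) = 6899.18
sqrt(6899.18) = 83.0613
H = 83.0613 - 31.4 = 51.66

51.66 m


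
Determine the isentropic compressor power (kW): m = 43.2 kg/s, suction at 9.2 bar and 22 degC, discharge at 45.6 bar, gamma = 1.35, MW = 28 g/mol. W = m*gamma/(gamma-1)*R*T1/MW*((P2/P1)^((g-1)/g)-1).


Isentropic work: W = m*(gamma/(gamma-1))*(R*T1/MW)*((P2/P1)^((gamma-1)/gamma) - 1)
T1 = 22 + 273.15 = 295.15 K
Pressure ratio = 45.6 / 9.2 = 4.95652
Exponent = (1.35 - 1)/1.35 = 0.259259
(P2/P1)^exp - 1 = 4.95652^0.259259 - 1 = 0.514366
W = 43.2 * 1.35 / 0.35 * 8.314 * 295.15 / 28 * 0.514366 = 7511

7511 kW


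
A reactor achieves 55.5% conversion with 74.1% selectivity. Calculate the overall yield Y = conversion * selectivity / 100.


Overall yield = conversion (%) * selectivity (%) / 100
Conversion = 55.5%, Selectivity = 74.1%
Y = 55.5 * 74.1 / 100
= 41.1255 %

41.1255 %


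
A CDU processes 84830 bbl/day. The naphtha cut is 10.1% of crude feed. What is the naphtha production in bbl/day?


Crude throughput = 84830 bbl/day
Fraction yield = 10.1%
yield = throughput * fraction / 100
yield = 84830 * 10.1 / 100 = 8567.83

8567.83 bbl/day


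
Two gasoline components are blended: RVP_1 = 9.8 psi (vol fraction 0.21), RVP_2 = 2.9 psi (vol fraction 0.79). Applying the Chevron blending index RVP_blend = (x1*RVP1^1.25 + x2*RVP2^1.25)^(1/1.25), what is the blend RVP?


Chevron index: RVP_blend = (sum xi*RVPi^1.25)^(1/1.25)
RVP^1.25 terms: 0.21 * 9.8^1.25 + 0.79 * 2.9^1.25 = 6.63094
RVP_blend = 6.63094^(1/1.25) = 4.542

4.542 psi


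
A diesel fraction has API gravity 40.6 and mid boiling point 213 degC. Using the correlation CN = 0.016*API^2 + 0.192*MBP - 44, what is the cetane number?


CN = 0.016 * 40.6^2 + 0.192 * 213 - 44
CN = 26.37376 + 40.896 - 44 = 23.26976

23.26976


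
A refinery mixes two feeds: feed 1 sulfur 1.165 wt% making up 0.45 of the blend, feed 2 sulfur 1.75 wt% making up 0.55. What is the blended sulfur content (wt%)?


Linear sulfur blending: S_blend = x1*S1 + x2*S2
Contribution 1: 0.45 * 1.165 = 0.52425 wt%
Contribution 2: 0.55 * 1.75 = 0.9625 wt%
S_blend = 0.52425 + 0.9625 = 1.48675

1.48675 wt%


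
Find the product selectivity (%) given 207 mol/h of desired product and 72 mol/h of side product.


Selectivity = desired / (desired + undesired) * 100
Total products = 207 + 72 = 279 mol/h
S = 207 / 279 * 100
= 0.7419 * 100
= 74.19 %

74.19 %


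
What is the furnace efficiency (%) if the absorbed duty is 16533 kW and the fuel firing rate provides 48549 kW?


Furnace efficiency = Q_absorbed / Q_fuel * 100
= 16533 / 48549 * 100 = 34.05

34.05 %


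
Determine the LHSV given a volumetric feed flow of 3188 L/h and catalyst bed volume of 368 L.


LHSV = volumetric feed rate / catalyst volume
= 3188 L/h / 368 L
= 8.663 h^-1

8.663 h^-1


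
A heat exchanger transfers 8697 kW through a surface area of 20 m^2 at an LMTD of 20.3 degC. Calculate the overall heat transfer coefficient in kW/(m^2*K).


From Q = U*A*LMTD, U = Q / (A * LMTD)
U = 8697 / (20 * 20.3) = 8697 / 406 = 21.42

21.42 kW/(m^2*K)


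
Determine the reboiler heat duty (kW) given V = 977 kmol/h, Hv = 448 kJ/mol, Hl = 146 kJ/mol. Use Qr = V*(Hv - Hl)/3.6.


Qr = 977 * (448 - 146) / 3.6 = 977 * 302 / 3.6 = 81960

81960 kW


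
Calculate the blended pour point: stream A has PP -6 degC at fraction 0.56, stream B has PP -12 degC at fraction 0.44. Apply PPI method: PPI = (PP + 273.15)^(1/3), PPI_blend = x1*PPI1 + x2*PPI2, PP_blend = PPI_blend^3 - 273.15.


PPI_1 = (-6 + 273.15)^(1/3) = 6.440482
PPI_2 = (-12 + 273.15)^(1/3) = 6.391901
PPI_blend = 0.56 * 6.440482 + 0.44 * 6.391901 = 6.419106
PP_blend = 6.419106^3 - 273.15 = 264.4988 - 273.15 = -8.65

-8.65 degC


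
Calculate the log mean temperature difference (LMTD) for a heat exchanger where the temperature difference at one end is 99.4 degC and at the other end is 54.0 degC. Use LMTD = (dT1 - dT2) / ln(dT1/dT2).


LMTD = (dT1 - dT2) / ln(dT1/dT2)
= (99.4 - 54.0) / ln(99.4 / 54.0) = 45.4 / 0.610168 = 74.41

74.41 degC


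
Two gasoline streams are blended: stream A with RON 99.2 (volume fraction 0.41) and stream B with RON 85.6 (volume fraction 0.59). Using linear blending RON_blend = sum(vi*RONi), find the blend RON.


Linear blending: RON_blend = sum(vi * RONi)
Contribution 1: 0.41 * 99.2 = 40.672
Contribution 2: 0.59 * 85.6 = 50.504
RON_blend = 40.672 + 50.504 = 91.176

91.176


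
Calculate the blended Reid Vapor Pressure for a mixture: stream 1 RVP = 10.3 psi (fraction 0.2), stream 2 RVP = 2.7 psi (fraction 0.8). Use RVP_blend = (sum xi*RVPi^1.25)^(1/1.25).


Chevron index: RVP_blend = (sum xi*RVPi^1.25)^(1/1.25)
RVP^1.25 terms: 0.2 * 10.3^1.25 + 0.8 * 2.7^1.25 = 6.45925
RVP_blend = 6.45925^(1/1.25) = 4.448

4.448 psi


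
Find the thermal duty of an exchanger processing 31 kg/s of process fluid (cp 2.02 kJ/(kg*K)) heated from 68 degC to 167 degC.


Q = m_dot * cp * delta_T
delta_T = 167 - 68 = 99 K
Q = 31 * 2.02 * 99
= 62.62 * 99
= 6199.38 kW

6199.38 kW


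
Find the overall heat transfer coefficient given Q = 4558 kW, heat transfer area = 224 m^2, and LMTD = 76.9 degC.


From Q = U*A*LMTD, U = Q / (A * LMTD)
U = 4558 / (224 * 76.9) = 4558 / 17225.6 = 0.2646

0.2646 kW/(m^2*K)


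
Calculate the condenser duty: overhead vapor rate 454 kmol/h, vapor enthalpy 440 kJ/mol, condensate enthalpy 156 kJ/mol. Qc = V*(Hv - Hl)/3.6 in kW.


Qc = 454 * (440 - 156) / 3.6 = 454 * 284 / 3.6 = 35820

35820 kW


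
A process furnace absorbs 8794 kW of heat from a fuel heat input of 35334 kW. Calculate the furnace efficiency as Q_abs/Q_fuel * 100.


Furnace efficiency = Q_absorbed / Q_fuel * 100
= 8794 / 35334 * 100 = 24.89

24.89 %


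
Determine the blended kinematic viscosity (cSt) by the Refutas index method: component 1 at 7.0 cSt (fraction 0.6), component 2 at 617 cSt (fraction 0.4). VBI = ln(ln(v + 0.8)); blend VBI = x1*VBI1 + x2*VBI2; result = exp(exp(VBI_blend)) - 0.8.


Refutas method: VBN_i = 14.534*ln(ln(visc_i + 0.8)) + 10.975, blended linearly by mass fraction; since VBN is linear in VBI_i = ln(ln(visc_i + 0.8)) and the fractions sum to 1, blend VBI directly: visc = exp(exp(VBI_blend)) - 0.8
VBI_1 = ln(ln(7.0 + 0.8)) = 0.719849
VBI_2 = ln(ln(617 + 0.8)) = 1.86038
VBI_blend = 0.6 * 0.719849 + 0.4 * 1.86038 = 1.17606
visc_blend = exp(exp(1.17606)) - 0.8 = 24.77

24.77 cSt


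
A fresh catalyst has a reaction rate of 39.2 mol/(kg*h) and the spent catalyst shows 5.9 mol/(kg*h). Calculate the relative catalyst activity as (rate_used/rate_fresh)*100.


Activity (%) = (rate_used / rate_fresh) * 100
rate_used = 5.9, rate_fresh = 39.2
= (5.9 / 39.2) * 100
= 0.1505 * 100 = 15.05

15.05 %


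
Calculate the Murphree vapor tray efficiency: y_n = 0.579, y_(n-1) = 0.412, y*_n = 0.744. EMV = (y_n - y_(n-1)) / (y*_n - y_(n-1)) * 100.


Murphree vapor efficiency: EMV = (y_n - y_(n-1)) / (y*_n - y_(n-1)) * 100
EMV = (0.579 - 0.412) / (0.744 - 0.412) * 100 = 0.167 / 0.332 * 100 = 50.30

50.30 %


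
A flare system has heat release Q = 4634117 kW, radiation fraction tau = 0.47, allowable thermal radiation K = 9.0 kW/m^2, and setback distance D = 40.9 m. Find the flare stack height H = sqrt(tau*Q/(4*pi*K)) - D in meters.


tau*Q/(4*pi*K) = 0.47 * 4634117 / (4 * pi * 9.0) = 19258.1
sqrt(19258.1) = 138.774
H = 138.774 - 40.9 = 97.87

97.87 m


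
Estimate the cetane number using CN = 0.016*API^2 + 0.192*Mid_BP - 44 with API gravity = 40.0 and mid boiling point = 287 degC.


CN = 0.016 * 40.0^2 + 0.192 * 287 - 44
CN = 25.6 + 55.104 - 44 = 36.704

36.704


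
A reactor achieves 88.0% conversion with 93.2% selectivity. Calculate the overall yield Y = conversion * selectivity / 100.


Overall yield = conversion (%) * selectivity (%) / 100
Conversion = 88.0%, Selectivity = 93.2%
Y = 88.0 * 93.2 / 100
= 82.016 %

82.016 %


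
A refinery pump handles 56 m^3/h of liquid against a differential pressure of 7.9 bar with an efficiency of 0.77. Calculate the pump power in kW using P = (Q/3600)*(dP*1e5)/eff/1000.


Q = 56 / 3600 = 0.0155556 m^3/s
P = 0.0155556 * (7.9 * 1e5) / 0.77 / 1000 = 15.96

15.96 kW


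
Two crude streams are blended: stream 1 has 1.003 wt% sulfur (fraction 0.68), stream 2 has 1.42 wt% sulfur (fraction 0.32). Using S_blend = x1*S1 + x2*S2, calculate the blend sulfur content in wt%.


Linear sulfur blending: S_blend = x1*S1 + x2*S2
Contribution 1: 0.68 * 1.003 = 0.68204 wt%
Contribution 2: 0.32 * 1.42 = 0.4544 wt%
S_blend = 0.68204 + 0.4544 = 1.13644

1.13644 wt%


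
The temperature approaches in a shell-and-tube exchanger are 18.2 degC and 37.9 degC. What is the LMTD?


LMTD = (dT1 - dT2) / ln(dT1/dT2)
= (18.2 - 37.9) / ln(18.2 / 37.9) = -19.7 / -0.73353 = 26.86

26.86 degC


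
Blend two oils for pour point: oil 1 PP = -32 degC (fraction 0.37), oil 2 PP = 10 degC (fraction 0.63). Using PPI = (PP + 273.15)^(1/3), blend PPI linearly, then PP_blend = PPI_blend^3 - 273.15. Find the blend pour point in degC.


PPI_1 = (-32 + 273.15)^(1/3) = 6.224375
PPI_2 = (10 + 273.15)^(1/3) = 6.566574
PPI_blend = 0.37 * 6.224375 + 0.63 * 6.566574 = 6.43996
PP_blend = 6.43996^3 - 273.15 = 267.085 - 273.15 = -6.06

-6.06 degC


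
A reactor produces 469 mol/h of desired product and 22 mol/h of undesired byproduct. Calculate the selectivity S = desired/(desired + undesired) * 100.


Selectivity = desired / (desired + undesired) * 100
Total products = 469 + 22 = 491 mol/h
S = 469 / 491 * 100
= 0.9552 * 100
= 95.52 %

95.52 %


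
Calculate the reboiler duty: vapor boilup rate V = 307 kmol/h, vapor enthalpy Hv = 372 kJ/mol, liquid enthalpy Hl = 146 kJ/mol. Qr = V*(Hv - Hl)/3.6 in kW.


Qr = 307 * (372 - 146) / 3.6 = 307 * 226 / 3.6 = 19270

19270 kW


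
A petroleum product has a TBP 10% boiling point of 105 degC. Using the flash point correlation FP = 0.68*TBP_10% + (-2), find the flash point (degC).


FP = 0.68 * 105 + (-2) = 69.4

69.4 degC


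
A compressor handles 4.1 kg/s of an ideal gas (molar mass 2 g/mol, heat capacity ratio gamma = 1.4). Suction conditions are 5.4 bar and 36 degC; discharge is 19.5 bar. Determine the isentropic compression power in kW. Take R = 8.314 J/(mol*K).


Isentropic work: W = m*(gamma/(gamma-1))*(R*T1/MW)*((P2/P1)^((gamma-1)/gamma) - 1)
T1 = 36 + 273.15 = 309.15 K
Pressure ratio = 19.5 / 5.4 = 3.61111
Exponent = (1.4 - 1)/1.4 = 0.285714
(P2/P1)^exp - 1 = 3.61111^0.285714 - 1 = 0.443197
W = 4.1 * 1.4 / 0.4 * 8.314 * 309.15 / 2 * 0.443197 = 8173

8173 kW


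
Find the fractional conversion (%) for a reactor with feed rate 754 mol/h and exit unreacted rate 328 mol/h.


X = (F_in - F_out) / F_in * 100
Moles reacted = 754 - 328 = 426
X = 426 / 754 * 100
= 0.5650 * 100
= 56.50 %

56.50 %


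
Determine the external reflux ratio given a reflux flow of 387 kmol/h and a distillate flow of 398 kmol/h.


Reflux ratio definition: R = L / D (liquid returned / distillate withdrawn)
L = 387 kmol/h, D = 398 kmol/h
R = 387 / 398 = 0.9724

0.9724


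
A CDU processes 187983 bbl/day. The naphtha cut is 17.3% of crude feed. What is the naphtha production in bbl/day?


Crude throughput = 187983 bbl/day
Fraction yield = 17.3%
yield = throughput * fraction / 100
yield = 187983 * 17.3 / 100 = 32521.059

32521.059 bbl/day


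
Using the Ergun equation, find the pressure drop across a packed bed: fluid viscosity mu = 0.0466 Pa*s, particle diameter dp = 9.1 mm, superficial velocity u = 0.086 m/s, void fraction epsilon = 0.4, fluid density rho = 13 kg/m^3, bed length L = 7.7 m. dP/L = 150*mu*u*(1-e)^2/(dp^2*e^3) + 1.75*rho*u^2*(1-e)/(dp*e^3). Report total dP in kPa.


dp = 9.1 mm = 0.0091 m
Viscous term = 150*0.0466*0.086*(1-0.4)^2 / (0.0091^2*0.4^3) = 40833.4
Inertial term = 1.75*13*0.086^2*(1-0.4) / (0.0091*0.4^3) = 173.344
dP/L = 40833.4 + 173.344 = 41006.7 Pa/m
dP = 41006.7 * 7.7 / 1000 = 315.8 kPa

315.8 kPa


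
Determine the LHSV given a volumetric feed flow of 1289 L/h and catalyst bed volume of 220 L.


LHSV = volumetric feed rate / catalyst volume
= 1289 L/h / 220 L
= 5.859 h^-1

5.859 h^-1


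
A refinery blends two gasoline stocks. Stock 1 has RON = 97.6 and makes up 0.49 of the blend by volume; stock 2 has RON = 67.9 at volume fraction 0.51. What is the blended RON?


Linear blending: RON_blend = sum(vi * RONi)
Contribution 1: 0.49 * 97.6 = 47.824
Contribution 2: 0.51 * 67.9 = 34.629
RON_blend = 47.824 + 34.629 = 82.453

82.453


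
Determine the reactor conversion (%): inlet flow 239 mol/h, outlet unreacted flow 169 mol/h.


X = (F_in - F_out) / F_in * 100
Moles reacted = 239 - 169 = 70
X = 70 / 239 * 100
= 0.2929 * 100
= 29.29 %

29.29 %


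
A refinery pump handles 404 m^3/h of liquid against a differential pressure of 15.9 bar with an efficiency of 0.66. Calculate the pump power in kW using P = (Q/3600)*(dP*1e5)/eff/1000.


Q = 404 / 3600 = 0.112222 m^3/s
P = 0.112222 * (15.9 * 1e5) / 0.66 / 1000 = 270.4

270.4 kW


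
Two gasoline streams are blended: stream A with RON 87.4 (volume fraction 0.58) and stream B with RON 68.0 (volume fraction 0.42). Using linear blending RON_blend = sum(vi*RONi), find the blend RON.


Linear blending: RON_blend = sum(vi * RONi)
Contribution 1: 0.58 * 87.4 = 50.692
Contribution 2: 0.42 * 68.0 = 28.56
RON_blend = 50.692 + 28.56 = 79.252

79.252


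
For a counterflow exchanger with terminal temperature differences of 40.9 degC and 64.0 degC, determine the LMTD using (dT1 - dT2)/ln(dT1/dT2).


LMTD = (dT1 - dT2) / ln(dT1/dT2)
= (40.9 - 64.0) / ln(40.9 / 64.0) = -23.1 / -0.447753 = 51.59

51.59 degC


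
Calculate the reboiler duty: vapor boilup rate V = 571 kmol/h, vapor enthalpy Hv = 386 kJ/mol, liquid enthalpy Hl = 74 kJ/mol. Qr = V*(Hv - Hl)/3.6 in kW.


Qr = 571 * (386 - 74) / 3.6 = 571 * 312 / 3.6 = 49490

49490 kW


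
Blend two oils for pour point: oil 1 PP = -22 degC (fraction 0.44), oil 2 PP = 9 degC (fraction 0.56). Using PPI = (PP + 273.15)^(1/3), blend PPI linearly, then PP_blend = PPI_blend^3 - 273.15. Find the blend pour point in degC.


PPI_1 = (-22 + 273.15)^(1/3) = 6.30925
PPI_2 = (9 + 273.15)^(1/3) = 6.558835
PPI_blend = 0.44 * 6.30925 + 0.56 * 6.558835 = 6.449018
PP_blend = 6.449018^3 - 273.15 = 268.2136 - 273.15 = -4.94

-4.94 degC


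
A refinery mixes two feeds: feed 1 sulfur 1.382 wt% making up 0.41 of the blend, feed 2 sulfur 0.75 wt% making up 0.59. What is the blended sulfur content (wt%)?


Linear sulfur blending: S_blend = x1*S1 + x2*S2
Contribution 1: 0.41 * 1.382 = 0.56662 wt%
Contribution 2: 0.59 * 0.75 = 0.4425 wt%
S_blend = 0.56662 + 0.4425 = 1.00912

1.00912 wt%


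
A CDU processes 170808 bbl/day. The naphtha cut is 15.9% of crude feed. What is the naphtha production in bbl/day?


Crude throughput = 170808 bbl/day
Fraction yield = 15.9%
yield = throughput * fraction / 100
yield = 170808 * 15.9 / 100 = 27158.472

27158.472 bbl/day


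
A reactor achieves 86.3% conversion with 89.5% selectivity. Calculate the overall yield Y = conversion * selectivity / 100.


Overall yield = conversion (%) * selectivity (%) / 100
Conversion = 86.3%, Selectivity = 89.5%
Y = 86.3 * 89.5 / 100
= 77.2385 %

77.2385 %


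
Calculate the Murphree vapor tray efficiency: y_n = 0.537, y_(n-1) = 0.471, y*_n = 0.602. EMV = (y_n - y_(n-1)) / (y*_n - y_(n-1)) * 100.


Murphree vapor efficiency: EMV = (y_n - y_(n-1)) / (y*_n - y_(n-1)) * 100
EMV = (0.537 - 0.471) / (0.602 - 0.471) * 100 = 0.066 / 0.131 * 100 = 50.38

50.38 %


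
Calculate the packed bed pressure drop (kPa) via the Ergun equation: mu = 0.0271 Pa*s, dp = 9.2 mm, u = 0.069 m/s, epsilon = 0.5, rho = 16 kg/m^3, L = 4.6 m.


dp = 9.2 mm = 0.0092 m
Viscous term = 150*0.0271*0.069*(1-0.5)^2 / (0.0092^2*0.5^3) = 6627.72
Inertial term = 1.75*16*0.069^2*(1-0.5) / (0.0092*0.5^3) = 57.96
dP/L = 6627.72 + 57.96 = 6685.68 Pa/m
dP = 6685.68 * 4.6 / 1000 = 30.75 kPa

30.75 kPa


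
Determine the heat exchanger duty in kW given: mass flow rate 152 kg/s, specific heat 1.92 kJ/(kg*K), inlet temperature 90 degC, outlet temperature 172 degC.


Q = m_dot * cp * delta_T
delta_T = 172 - 90 = 82 K
Q = 152 * 1.92 * 82
= 291.84 * 82
= 23930.88 kW

23930.88 kW


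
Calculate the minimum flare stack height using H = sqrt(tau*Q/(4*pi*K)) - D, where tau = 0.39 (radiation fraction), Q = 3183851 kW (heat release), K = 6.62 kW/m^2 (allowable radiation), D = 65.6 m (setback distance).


tau*Q/(4*pi*K) = 0.39 * 3183851 / (4 * pi * 6.62) = 14926.2
sqrt(14926.2) = 122.173
H = 122.173 - 65.6 = 56.57

56.57 m


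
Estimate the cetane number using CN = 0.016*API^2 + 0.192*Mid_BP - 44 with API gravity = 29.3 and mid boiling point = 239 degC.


CN = 0.016 * 29.3^2 + 0.192 * 239 - 44
CN = 13.73584 + 45.888 - 44 = 15.62384

15.62384


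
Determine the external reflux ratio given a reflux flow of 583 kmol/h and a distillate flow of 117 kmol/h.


Reflux ratio definition: R = L / D (liquid returned / distillate withdrawn)
L = 583 kmol/h, D = 117 kmol/h
R = 583 / 117 = 4.983

4.983


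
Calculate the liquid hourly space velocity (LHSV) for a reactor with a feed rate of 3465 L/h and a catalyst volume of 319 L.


LHSV = volumetric feed rate / catalyst volume
= 3465 L/h / 319 L
= 10.86 h^-1

10.86 h^-1


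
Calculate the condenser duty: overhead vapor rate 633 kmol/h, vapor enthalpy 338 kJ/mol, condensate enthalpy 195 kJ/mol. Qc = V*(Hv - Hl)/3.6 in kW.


Qc = 633 * (338 - 195) / 3.6 = 633 * 143 / 3.6 = 25140

25140 kW


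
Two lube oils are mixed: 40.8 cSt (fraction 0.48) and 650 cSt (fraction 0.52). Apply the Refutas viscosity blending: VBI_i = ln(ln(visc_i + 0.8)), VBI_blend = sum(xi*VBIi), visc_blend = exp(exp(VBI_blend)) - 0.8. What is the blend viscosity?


Refutas method: VBN_i = 14.534*ln(ln(visc_i + 0.8)) + 10.975, blended linearly by mass fraction; since VBN is linear in VBI_i = ln(ln(visc_i + 0.8)) and the fractions sum to 1, blend VBI directly: visc = exp(exp(VBI_blend)) - 0.8
VBI_1 = ln(ln(40.8 + 0.8)) = 1.3159
VBI_2 = ln(ln(650 + 0.8)) = 1.86844
VBI_blend = 0.48 * 1.3159 + 0.52 * 1.86844 = 1.60322
visc_blend = exp(exp(1.60322)) - 0.8 = 143.1

143.1 cSt


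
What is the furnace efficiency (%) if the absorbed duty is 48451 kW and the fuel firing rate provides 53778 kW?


Furnace efficiency = Q_absorbed / Q_fuel * 100
= 48451 / 53778 * 100 = 90.09

90.09 %


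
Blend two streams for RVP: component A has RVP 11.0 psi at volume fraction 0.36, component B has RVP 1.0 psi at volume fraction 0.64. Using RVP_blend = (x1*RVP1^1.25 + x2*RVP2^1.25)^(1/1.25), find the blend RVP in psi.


Chevron index: RVP_blend = (sum xi*RVPi^1.25)^(1/1.25)
RVP^1.25 terms: 0.36 * 11.0^1.25 + 0.64 * 1.0^1.25 = 7.85179
RVP_blend = 7.85179^(1/1.25) = 5.200

5.200 psi


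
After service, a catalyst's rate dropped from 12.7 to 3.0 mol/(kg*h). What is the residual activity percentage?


Activity (%) = (rate_used / rate_fresh) * 100
rate_used = 3.0, rate_fresh = 12.7
= (3.0 / 12.7) * 100
= 0.2362 * 100 = 23.62

23.62 %


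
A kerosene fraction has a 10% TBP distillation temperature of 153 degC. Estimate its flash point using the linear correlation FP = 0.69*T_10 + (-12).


FP = 0.69 * 153 + (-12) = 93.57

93.57 degC


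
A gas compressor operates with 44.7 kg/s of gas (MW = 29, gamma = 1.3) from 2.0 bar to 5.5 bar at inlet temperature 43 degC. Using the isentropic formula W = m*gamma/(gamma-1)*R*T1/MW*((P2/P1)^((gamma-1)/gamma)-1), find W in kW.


Isentropic work: W = m*(gamma/(gamma-1))*(R*T1/MW)*((P2/P1)^((gamma-1)/gamma) - 1)
T1 = 43 + 273.15 = 316.15 K
Pressure ratio = 5.5 / 2.0 = 2.75
Exponent = (1.3 - 1)/1.3 = 0.230769
(P2/P1)^exp - 1 = 2.75^0.230769 - 1 = 0.262945
W = 44.7 * 1.3 / 0.3 * 8.314 * 316.15 / 29 * 0.262945 = 4616

4616 kW


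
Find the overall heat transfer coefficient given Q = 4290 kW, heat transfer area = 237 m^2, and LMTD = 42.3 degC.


From Q = U*A*LMTD, U = Q / (A * LMTD)
U = 4290 / (237 * 42.3) = 4290 / 10025.1 = 0.4279

0.4279 kW/(m^2*K)


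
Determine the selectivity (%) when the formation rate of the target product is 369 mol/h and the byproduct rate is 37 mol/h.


Selectivity = desired / (desired + undesired) * 100
Total products = 369 + 37 = 406 mol/h
S = 369 / 406 * 100
= 0.9089 * 100
= 90.89 %

90.89 %


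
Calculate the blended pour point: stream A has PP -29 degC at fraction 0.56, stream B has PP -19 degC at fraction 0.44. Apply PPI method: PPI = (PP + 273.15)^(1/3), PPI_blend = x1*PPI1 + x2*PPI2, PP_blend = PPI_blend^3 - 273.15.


PPI_1 = (-29 + 273.15)^(1/3) = 6.25008
PPI_2 = (-19 + 273.15)^(1/3) = 6.334272
PPI_blend = 0.56 * 6.25008 + 0.44 * 6.334272 = 6.287124
PP_blend = 6.287124^3 - 273.15 = 248.517 - 273.15 = -24.63

-24.63 degC


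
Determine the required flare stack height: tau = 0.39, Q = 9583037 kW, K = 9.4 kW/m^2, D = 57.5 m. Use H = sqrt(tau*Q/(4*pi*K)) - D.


tau*Q/(4*pi*K) = 0.39 * 9583037 / (4 * pi * 9.4) = 31639.5
sqrt(31639.5) = 177.875
H = 177.875 - 57.5 = 120.4

120.4 m


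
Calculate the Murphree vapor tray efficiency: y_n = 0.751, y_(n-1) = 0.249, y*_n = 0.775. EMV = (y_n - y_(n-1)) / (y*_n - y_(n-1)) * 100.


Murphree vapor efficiency: EMV = (y_n - y_(n-1)) / (y*_n - y_(n-1)) * 100
EMV = (0.751 - 0.249) / (0.775 - 0.249) * 100 = 0.502 / 0.526 * 100 = 95.44

95.44 %


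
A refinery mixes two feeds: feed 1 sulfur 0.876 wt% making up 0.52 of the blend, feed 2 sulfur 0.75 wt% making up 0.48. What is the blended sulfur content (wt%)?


Linear sulfur blending: S_blend = x1*S1 + x2*S2
Contribution 1: 0.52 * 0.876 = 0.45552 wt%
Contribution 2: 0.48 * 0.75 = 0.36 wt%
S_blend = 0.45552 + 0.36 = 0.81552

0.81552 wt%


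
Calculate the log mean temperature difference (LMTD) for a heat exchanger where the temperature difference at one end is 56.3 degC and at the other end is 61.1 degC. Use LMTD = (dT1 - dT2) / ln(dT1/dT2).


LMTD = (dT1 - dT2) / ln(dT1/dT2)
= (56.3 - 61.1) / ln(56.3 / 61.1) = -4.8 / -0.0818173 = 58.67

58.67 degC


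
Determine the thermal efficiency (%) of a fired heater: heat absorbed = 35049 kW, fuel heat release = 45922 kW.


Furnace efficiency = Q_absorbed / Q_fuel * 100
= 35049 / 45922 * 100 = 76.32

76.32 %


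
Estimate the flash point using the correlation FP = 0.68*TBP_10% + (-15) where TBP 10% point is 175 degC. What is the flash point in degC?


FP = 0.68 * 175 + (-15) = 104

104 degC


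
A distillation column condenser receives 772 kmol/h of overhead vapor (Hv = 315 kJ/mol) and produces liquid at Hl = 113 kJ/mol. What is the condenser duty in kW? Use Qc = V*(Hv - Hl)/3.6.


Qc = 772 * (315 - 113) / 3.6 = 772 * 202 / 3.6 = 43320

43320 kW


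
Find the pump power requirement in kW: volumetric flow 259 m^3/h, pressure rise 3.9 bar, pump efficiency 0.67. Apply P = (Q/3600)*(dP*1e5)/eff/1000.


Q = 259 / 3600 = 0.0719444 m^3/s
P = 0.0719444 * (3.9 * 1e5) / 0.67 / 1000 = 41.88

41.88 kW


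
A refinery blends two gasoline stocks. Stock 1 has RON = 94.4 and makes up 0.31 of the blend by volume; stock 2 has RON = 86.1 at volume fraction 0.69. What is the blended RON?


Linear blending: RON_blend = sum(vi * RONi)
Contribution 1: 0.31 * 94.4 = 29.264
Contribution 2: 0.69 * 86.1 = 59.409
RON_blend = 29.264 + 59.409 = 88.673

88.673


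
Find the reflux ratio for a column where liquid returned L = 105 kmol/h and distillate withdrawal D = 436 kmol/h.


Reflux ratio definition: R = L / D (liquid returned / distillate withdrawn)
L = 105 kmol/h, D = 436 kmol/h
R = 105 / 436 = 0.2408

0.2408


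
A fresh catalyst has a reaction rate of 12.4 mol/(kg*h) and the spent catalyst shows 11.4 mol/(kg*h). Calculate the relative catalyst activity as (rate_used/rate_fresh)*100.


Activity (%) = (rate_used / rate_fresh) * 100
rate_used = 11.4, rate_fresh = 12.4
= (11.4 / 12.4) * 100
= 0.9194 * 100 = 91.94

91.94 %


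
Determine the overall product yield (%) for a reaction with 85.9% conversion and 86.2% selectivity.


Overall yield = conversion (%) * selectivity (%) / 100
Conversion = 85.9%, Selectivity = 86.2%
Y = 85.9 * 86.2 / 100
= 74.0458 %

74.0458 %


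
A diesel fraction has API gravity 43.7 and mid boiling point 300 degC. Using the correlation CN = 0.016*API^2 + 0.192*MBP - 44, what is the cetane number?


CN = 0.016 * 43.7^2 + 0.192 * 300 - 44
CN = 30.55504 + 57.6 - 44 = 44.15504

44.15504


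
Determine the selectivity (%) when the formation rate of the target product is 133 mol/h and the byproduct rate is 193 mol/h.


Selectivity = desired / (desired + undesired) * 100
Total products = 133 + 193 = 326 mol/h
S = 133 / 326 * 100
= 0.4080 * 100
= 40.80 %

40.80 %


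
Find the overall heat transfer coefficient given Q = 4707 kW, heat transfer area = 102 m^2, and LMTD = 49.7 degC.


From Q = U*A*LMTD, U = Q / (A * LMTD)
U = 4707 / (102 * 49.7) = 4707 / 5069.4 = 0.9285

0.9285 kW/(m^2*K)


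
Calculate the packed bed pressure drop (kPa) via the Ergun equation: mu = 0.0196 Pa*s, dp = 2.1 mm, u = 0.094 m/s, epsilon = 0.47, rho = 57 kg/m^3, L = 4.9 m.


dp = 2.1 mm = 0.0021 m
Viscous term = 150*0.0196*0.094*(1-0.47)^2 / (0.0021^2*0.47^3) = 169549
Inertial term = 1.75*57*0.094^2*(1-0.47) / (0.0021*0.47^3) = 2142.55
dP/L = 169549 + 2142.55 = 171692 Pa/m
dP = 171692 * 4.9 / 1000 = 841.3 kPa

841.3 kPa


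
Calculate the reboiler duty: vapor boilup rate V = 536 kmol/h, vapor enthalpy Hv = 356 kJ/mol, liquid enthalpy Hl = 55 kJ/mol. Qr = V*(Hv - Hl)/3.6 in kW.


Qr = 536 * (356 - 55) / 3.6 = 536 * 301 / 3.6 = 44820

44820 kW


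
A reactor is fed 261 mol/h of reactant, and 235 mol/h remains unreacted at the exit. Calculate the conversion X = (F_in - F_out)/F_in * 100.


X = (F_in - F_out) / F_in * 100
Moles reacted = 261 - 235 = 26
X = 26 / 261 * 100
= 0.09962 * 100
= 9.962 %

9.962 %


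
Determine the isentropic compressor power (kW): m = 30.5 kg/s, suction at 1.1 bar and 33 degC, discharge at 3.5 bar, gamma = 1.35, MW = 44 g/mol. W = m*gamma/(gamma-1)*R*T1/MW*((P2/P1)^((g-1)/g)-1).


Isentropic work: W = m*(gamma/(gamma-1))*(R*T1/MW)*((P2/P1)^((gamma-1)/gamma) - 1)
T1 = 33 + 273.15 = 306.15 K
Pressure ratio = 3.5 / 1.1 = 3.18182
Exponent = (1.35 - 1)/1.35 = 0.259259
(P2/P1)^exp - 1 = 3.18182^0.259259 - 1 = 0.349967
W = 30.5 * 1.35 / 0.35 * 8.314 * 306.15 / 44 * 0.349967 = 2382

2382 kW


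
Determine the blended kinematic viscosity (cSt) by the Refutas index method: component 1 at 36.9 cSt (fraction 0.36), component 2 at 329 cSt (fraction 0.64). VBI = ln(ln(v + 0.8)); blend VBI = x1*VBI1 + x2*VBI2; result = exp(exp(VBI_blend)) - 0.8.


Refutas method: VBN_i = 14.534*ln(ln(visc_i + 0.8)) + 10.975, blended linearly by mass fraction; since VBN is linear in VBI_i = ln(ln(visc_i + 0.8)) and the fractions sum to 1, blend VBI directly: visc = exp(exp(VBI_blend)) - 0.8
VBI_1 = ln(ln(36.9 + 0.8)) = 1.28914
VBI_2 = ln(ln(329 + 0.8)) = 1.7576
VBI_blend = 0.36 * 1.28914 + 0.64 * 1.7576 = 1.58895
visc_blend = exp(exp(1.58895)) - 0.8 = 133.3

133.3 cSt


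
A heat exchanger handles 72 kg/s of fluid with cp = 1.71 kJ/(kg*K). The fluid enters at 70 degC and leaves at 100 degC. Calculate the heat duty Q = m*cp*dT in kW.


Q = m_dot * cp * delta_T
delta_T = 100 - 70 = 30 K
Q = 72 * 1.71 * 30
= 123.12 * 30
= 3693.6 kW

3693.6 kW


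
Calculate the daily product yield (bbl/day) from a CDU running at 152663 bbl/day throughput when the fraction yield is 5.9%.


Crude throughput = 152663 bbl/day
Fraction yield = 5.9%
yield = throughput * fraction / 100
yield = 152663 * 5.9 / 100 = 9007.117

9007.117 bbl/day


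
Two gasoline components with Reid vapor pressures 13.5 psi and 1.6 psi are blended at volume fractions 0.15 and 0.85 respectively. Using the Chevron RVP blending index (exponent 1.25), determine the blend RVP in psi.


Chevron index: RVP_blend = (sum xi*RVPi^1.25)^(1/1.25)
RVP^1.25 terms: 0.15 * 13.5^1.25 + 0.85 * 1.6^1.25 = 5.41115
RVP_blend = 5.41115^(1/1.25) = 3.860

3.860 psi


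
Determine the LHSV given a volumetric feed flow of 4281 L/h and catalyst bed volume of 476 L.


LHSV = volumetric feed rate / catalyst volume
= 4281 L/h / 476 L
= 8.994 h^-1

8.994 h^-1


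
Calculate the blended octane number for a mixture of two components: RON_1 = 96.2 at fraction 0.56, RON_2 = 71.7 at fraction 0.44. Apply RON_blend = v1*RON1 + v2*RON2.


Linear blending: RON_blend = sum(vi * RONi)
Contribution 1: 0.56 * 96.2 = 53.872
Contribution 2: 0.44 * 71.7 = 31.548
RON_blend = 53.872 + 31.548 = 85.42

85.42


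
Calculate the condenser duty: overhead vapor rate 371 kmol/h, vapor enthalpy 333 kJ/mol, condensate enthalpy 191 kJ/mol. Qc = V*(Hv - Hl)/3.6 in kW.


Qc = 371 * (333 - 191) / 3.6 = 371 * 142 / 3.6 = 14630

14630 kW


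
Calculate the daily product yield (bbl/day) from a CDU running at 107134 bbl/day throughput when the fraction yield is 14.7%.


Crude throughput = 107134 bbl/day
Fraction yield = 14.7%
yield = throughput * fraction / 100
yield = 107134 * 14.7 / 100 = 15748.698

15748.698 bbl/day


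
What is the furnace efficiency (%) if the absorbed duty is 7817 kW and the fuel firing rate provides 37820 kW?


Furnace efficiency = Q_absorbed / Q_fuel * 100
= 7817 / 37820 * 100 = 20.67

20.67 %


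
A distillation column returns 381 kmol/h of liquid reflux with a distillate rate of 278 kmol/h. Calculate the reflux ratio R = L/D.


Reflux ratio definition: R = L / D (liquid returned / distillate withdrawn)
L = 381 kmol/h, D = 278 kmol/h
R = 381 / 278 = 1.371

1.371


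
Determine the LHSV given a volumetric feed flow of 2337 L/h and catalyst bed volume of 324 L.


LHSV = volumetric feed rate / catalyst volume
= 2337 L/h / 324 L
= 7.213 h^-1

7.213 h^-1


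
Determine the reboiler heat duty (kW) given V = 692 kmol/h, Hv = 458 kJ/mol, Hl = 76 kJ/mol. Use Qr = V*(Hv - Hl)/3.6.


Qr = 692 * (458 - 76) / 3.6 = 692 * 382 / 3.6 = 73430

73430 kW


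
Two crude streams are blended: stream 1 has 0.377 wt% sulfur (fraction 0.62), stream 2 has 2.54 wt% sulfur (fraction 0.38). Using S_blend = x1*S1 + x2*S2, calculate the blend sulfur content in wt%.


Linear sulfur blending: S_blend = x1*S1 + x2*S2
Contribution 1: 0.62 * 0.377 = 0.23374 wt%
Contribution 2: 0.38 * 2.54 = 0.9652 wt%
S_blend = 0.23374 + 0.9652 = 1.19894

1.19894 wt%


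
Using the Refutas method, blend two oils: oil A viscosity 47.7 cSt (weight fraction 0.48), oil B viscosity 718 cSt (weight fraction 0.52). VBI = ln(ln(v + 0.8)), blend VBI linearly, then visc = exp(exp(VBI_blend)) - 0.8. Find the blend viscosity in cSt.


Refutas method: VBN_i = 14.534*ln(ln(visc_i + 0.8)) + 10.975, blended linearly by mass fraction; since VBN is linear in VBI_i = ln(ln(visc_i + 0.8)) and the fractions sum to 1, blend VBI directly: visc = exp(exp(VBI_blend)) - 0.8
VBI_1 = ln(ln(47.7 + 0.8)) = 1.35624
VBI_2 = ln(ln(718 + 0.8)) = 1.88367
VBI_blend = 0.48 * 1.35624 + 0.52 * 1.88367 = 1.6305
visc_blend = exp(exp(1.6305)) - 0.8 = 164.3

164.3 cSt
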